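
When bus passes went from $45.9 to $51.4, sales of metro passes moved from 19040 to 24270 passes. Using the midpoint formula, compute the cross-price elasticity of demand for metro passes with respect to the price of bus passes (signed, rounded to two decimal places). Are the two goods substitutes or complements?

2.14; substitutes

%ΔQ_{metro passes} = (24270 − 19040)/avg = 5230/21655 = 0.241514…
%ΔP_{bus passes} = (51.4 − 45.9)/avg = 5.5/48.65 = 0.113052…
E_cross = (5230/21655) / (5.5/48.65) = 2.1363…
E_cross > 0 ⇒ the goods are substitutes.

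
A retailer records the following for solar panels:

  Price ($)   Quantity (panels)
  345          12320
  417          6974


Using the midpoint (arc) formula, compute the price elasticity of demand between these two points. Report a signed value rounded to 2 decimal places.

-2.93

%ΔQ = (6974 − 12320) / [(12320 + 6974)/2] = -5346/9647 = -0.554161…
%ΔP = (417 − 345) / [(345 + 417)/2] = 72/381 = 0.188976…
Arc Ed = %ΔQ / %ΔP = (-5346/9647) / (72/381) = -2.9324…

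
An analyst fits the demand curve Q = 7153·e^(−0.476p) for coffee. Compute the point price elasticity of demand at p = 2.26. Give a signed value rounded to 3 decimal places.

dQ/dp = −0.476·Q = -1161.18. At p = 2.26, Q = 2439.45.
Ed = (dQ/dp)·(p/Q) = (-1161.18) × (2.26/2439.45) = -1.07576

-1.076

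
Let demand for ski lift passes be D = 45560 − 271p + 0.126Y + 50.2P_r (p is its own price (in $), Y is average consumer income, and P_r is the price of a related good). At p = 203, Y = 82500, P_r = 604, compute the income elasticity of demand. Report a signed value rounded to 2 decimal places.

0.33

At the given values, D = 45560 − 271(203) + 0.126(82500) + 50.2(604) = 31262.8.
∂D/∂Y = 0.126.
E = (0.126) × (82500/31262.8) = 0.3325…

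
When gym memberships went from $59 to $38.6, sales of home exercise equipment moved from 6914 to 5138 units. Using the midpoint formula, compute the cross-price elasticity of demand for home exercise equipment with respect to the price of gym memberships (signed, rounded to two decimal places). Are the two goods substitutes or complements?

0.71; substitutes

%ΔQ_{home exercise equipment} = (5138 − 6914)/avg = -1776/6026 = -0.294722…
%ΔP_{gym memberships} = (38.6 − 59)/avg = -20.4/48.8 = -0.418032…
E_cross = (-1776/6026) / (-20.4/48.8) = 0.7050…
E_cross > 0 ⇒ the goods are substitutes.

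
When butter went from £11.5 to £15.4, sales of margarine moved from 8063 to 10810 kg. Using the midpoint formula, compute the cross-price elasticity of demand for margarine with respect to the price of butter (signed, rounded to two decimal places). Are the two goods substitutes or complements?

1.00; substitutes

%ΔQ_{margarine} = (10810 − 8063)/avg = 2747/9436.5 = 0.291103…
%ΔP_{butter} = (15.4 − 11.5)/avg = 3.9/13.45 = 0.289962…
E_cross = (2747/9436.5) / (3.9/13.45) = 1.0039…
E_cross > 0 ⇒ the goods are substitutes.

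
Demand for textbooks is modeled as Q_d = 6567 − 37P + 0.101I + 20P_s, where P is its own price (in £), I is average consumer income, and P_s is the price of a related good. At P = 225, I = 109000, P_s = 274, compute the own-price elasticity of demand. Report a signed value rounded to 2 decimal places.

At the given values, Q_d = 6567 − 37(225) + 0.101(109000) + 20(274) = 14731.
∂Q_d/∂P = −37.
E = (-37) × (225/14731) = -0.5651…

-0.57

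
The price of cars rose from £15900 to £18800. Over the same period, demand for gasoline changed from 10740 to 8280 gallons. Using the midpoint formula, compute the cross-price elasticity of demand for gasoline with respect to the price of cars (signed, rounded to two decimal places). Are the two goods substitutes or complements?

-1.55; complements

%ΔQ_{gasoline} = (8280 − 10740)/avg = -2460/9510 = -0.258675…
%ΔP_{cars} = (18800 − 15900)/avg = 2900/17350 = 0.167146…
E_cross = (-2460/9510) / (2900/17350) = -1.5475…
E_cross < 0 ⇒ the goods are complements.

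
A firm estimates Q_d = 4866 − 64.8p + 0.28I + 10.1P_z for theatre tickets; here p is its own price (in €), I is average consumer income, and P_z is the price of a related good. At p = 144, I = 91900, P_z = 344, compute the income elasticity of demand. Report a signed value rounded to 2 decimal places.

At the given values, Q_d = 4866 − 64.8(144) + 0.28(91900) + 10.1(344) = 24741.2.
∂Q_d/∂I = 0.28.
E = (0.28) × (91900/24741.2) = 1.0400…

1.04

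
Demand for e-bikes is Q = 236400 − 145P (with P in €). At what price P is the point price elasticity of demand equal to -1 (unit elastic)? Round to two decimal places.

Ed = −145P/(236400 − 145P). Set this equal to -1:
145P = 1·(236400 − 145P) ⇒ 145P(1 + 1) = 1·236400
P = 1·236400 / (145·2) = 815.1724…

815.17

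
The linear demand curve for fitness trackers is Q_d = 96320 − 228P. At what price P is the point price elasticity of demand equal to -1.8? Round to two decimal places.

Ed = −228P/(96320 − 228P). Set this equal to -1.8:
228P = 1.8·(96320 − 228P) ⇒ 228P(1 + 1.8) = 1.8·96320
P = 1.8·96320 / (228·2.8) = 271.5789…

271.58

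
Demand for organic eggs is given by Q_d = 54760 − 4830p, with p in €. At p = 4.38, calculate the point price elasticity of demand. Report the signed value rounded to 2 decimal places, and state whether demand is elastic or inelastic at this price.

-0.63; inelastic

dQ_d/dp = −4830. At p = 4.38, Q_d = 54760 − 4830(4.38) = 33604.6.
Ed = (dQ_d/dp)·(p/Q_d) = −4830 × (4.38/33604.6) = -0.6295…
|Ed| = 0.63 < 1, so demand is inelastic.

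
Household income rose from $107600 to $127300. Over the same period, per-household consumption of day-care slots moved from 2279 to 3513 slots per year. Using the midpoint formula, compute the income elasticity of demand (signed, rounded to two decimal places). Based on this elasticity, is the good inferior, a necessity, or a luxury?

2.54; luxury

%ΔQ = (3513 − 2279)/[( 2279 + 3513)/2] = 1234/2896 = 0.426104…
%ΔIncome = (127300 − 107600)/[( 107600 + 127300)/2] = 19700/117450 = 0.167730…
E_income = (1234/2896) / (19700/117450) = 2.5404…
E_income > 1 ⇒ normal good, luxury.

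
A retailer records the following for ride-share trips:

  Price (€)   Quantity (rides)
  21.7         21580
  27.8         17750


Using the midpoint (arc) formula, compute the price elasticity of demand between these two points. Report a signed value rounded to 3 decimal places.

-0.790

%ΔQ = (17750 − 21580) / [(21580 + 17750)/2] = -3830/19665 = -0.194762…
%ΔP = (27.8 − 21.7) / [(21.7 + 27.8)/2] = 6.1/24.75 = 0.246464…
Arc Ed = %ΔQ / %ΔP = (-3830/19665) / (6.1/24.75) = -0.79022…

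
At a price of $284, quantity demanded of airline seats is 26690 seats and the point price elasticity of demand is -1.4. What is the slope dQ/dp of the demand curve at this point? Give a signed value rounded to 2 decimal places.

Ed = (dQ/dp)·(p/Q) ⇒ dQ/dp = Ed·Q/p = (-1.4)·26690/284 = -131.5704…

-131.57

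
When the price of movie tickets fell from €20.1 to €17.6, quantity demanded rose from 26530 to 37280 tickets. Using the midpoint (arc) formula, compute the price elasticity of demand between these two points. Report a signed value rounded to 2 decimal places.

-2.54

%ΔQ = (37280 − 26530) / [(26530 + 37280)/2] = 10750/31905 = 0.336937…
%ΔP = (17.6 − 20.1) / [(20.1 + 17.6)/2] = -2.5/18.85 = -0.132625…
Arc Ed = %ΔQ / %ΔP = (10750/31905) / (-2.5/18.85) = -2.5405…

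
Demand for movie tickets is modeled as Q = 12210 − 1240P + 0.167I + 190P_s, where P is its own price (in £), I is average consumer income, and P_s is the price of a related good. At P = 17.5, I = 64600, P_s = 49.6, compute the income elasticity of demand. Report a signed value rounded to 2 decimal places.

At the given values, Q = 12210 − 1240(17.5) + 0.167(64600) + 190(49.6) = 10722.2.
∂Q/∂I = 0.167.
E = (0.167) × (64600/10722.2) = 1.0061…

1.01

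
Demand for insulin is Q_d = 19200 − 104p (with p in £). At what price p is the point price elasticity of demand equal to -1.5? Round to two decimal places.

Ed = −104p/(19200 − 104p). Set this equal to -1.5:
104p = 1.5·(19200 − 104p) ⇒ 104p(1 + 1.5) = 1.5·19200
p = 1.5·19200 / (104·2.5) = 110.7692…

110.77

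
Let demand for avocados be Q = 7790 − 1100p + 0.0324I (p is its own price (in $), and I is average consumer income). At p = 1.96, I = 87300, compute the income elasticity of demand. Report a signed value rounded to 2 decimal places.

At the given values, Q = 7790 − 1100(1.96) + 0.0324(87300) = 8462.52.
∂Q/∂I = 0.0324.
E = (0.0324) × (87300/8462.52) = 0.3342…

0.33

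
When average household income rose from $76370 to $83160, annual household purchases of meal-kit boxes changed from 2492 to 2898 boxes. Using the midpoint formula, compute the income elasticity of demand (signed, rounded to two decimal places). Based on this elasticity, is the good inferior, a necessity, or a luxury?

1.77; luxury

%ΔQ = (2898 − 2492)/[( 2492 + 2898)/2] = 406/2695 = 0.150649…
%ΔIncome = (83160 − 76370)/[( 76370 + 83160)/2] = 6790/79765 = 0.085125…
E_income = (406/2695) / (6790/79765) = 1.7697…
E_income > 1 ⇒ normal good, luxury.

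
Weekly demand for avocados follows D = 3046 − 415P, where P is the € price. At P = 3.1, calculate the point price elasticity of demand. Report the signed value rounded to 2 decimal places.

-0.73

dD/dP = −415. At P = 3.1, D = 3046 − 415(3.1) = 1759.5.
Ed = (dD/dP)·(P/D) = −415 × (3.1/1759.5) = -0.7311…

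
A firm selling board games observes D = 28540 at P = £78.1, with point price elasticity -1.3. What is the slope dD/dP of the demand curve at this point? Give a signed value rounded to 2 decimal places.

Ed = (dD/dP)·(P/D) ⇒ dD/dP = Ed·D/P = (-1.3)·28540/78.1 = -475.0576…

-475.06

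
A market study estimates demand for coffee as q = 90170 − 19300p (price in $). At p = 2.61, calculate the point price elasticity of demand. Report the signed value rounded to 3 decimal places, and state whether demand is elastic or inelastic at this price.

-1.266; elastic

dq/dp = −19300. At p = 2.61, q = 90170 − 19300(2.61) = 39797.
Ed = (dq/dp)·(p/q) = −19300 × (2.61/39797) = -1.26574…
|Ed| = 1.266 > 1, so demand is elastic.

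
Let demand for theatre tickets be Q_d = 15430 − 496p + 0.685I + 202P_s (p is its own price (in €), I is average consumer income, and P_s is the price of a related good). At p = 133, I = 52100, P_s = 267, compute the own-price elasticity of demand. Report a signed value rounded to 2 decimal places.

-1.69

At the given values, Q_d = 15430 − 496(133) + 0.685(52100) + 202(267) = 39084.5.
∂Q_d/∂p = −496.
E = (-496) × (133/39084.5) = -1.6878…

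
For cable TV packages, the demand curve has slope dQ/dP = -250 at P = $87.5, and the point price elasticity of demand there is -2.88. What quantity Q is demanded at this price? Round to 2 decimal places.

7595.49

Ed = (dQ/dP)·(P/Q) ⇒ Q = (dQ/dP)·P/Ed = (-250)·87.5/(-2.88) = 7595.4861…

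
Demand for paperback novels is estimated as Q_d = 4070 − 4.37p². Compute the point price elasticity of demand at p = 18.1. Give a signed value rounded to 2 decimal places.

dQ_d/dp = −2·4.37·p = -158.194. At p = 18.1, Q_d = 2638.3443.
Ed = (dQ_d/dp)·(p/Q_d) = (-158.194) × (18.1/2638.3443) = -1.0852…

-1.09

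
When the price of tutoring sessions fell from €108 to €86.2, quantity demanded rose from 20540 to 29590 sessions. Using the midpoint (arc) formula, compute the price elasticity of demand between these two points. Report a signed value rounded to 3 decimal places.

%ΔQ = (29590 − 20540) / [(20540 + 29590)/2] = 9050/25065 = 0.361061…
%ΔP = (86.2 − 108) / [(108 + 86.2)/2] = -21.8/97.1 = -0.224510…
Arc Ed = %ΔQ / %ΔP = (9050/25065) / (-21.8/97.1) = -1.60821…

-1.608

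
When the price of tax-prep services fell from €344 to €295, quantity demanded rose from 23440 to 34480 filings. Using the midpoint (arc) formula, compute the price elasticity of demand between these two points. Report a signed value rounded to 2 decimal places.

%ΔQ = (34480 − 23440) / [(23440 + 34480)/2] = 11040/28960 = 0.381215…
%ΔP = (295 − 344) / [(344 + 295)/2] = -49/319.5 = -0.153364…
Arc Ed = %ΔQ / %ΔP = (11040/28960) / (-49/319.5) = -2.4856…

-2.49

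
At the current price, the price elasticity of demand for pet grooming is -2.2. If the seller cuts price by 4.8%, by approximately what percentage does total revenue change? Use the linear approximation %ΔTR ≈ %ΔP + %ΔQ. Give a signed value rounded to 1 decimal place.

+5.8%

%ΔQ ≈ Ed × %ΔP = (-2.2) × (-4.8%) = +10.5600%
%ΔTR ≈ %ΔP + %ΔQ = (-4.8%) + (+10.5600%) = +5.7600%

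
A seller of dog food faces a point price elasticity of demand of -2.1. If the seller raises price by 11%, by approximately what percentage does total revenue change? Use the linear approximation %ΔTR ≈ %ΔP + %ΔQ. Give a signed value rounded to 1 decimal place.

-12.1%

%ΔQ ≈ Ed × %ΔP = (-2.1) × (+11%) = -23.1000%
%ΔTR ≈ %ΔP + %ΔQ = (+11%) + (-23.1000%) = -12.1000%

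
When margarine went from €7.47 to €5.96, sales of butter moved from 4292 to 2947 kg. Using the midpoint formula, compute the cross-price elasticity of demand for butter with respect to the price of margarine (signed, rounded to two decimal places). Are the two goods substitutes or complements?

%ΔQ_{butter} = (2947 − 4292)/avg = -1345/3619.5 = -0.371598…
%ΔP_{margarine} = (5.96 − 7.47)/avg = -1.51/6.715 = -0.224869…
E_cross = (-1345/3619.5) / (-1.51/6.715) = 1.6525…
E_cross > 0 ⇒ the goods are substitutes.

1.65; substitutes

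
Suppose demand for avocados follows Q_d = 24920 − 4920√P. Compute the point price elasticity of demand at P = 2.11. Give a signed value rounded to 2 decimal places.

dQ_d/dP = −4920/(2√P) = -1693.53. At P = 2.11, Q_d = 17773.3.
Ed = (dQ_d/dP)·(P/Q_d) = (-1693.53) × (2.11/17773.3) = -0.2010…

-0.20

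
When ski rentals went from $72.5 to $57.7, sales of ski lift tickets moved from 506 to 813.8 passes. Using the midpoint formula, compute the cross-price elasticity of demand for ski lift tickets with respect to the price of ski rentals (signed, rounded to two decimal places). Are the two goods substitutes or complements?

%ΔQ_{ski lift tickets} = (813.8 − 506)/avg = 307.8/659.9 = 0.466434…
%ΔP_{ski rentals} = (57.7 − 72.5)/avg = -14.8/65.1 = -0.227342…
E_cross = (307.8/659.9) / (-14.8/65.1) = -2.0516…
E_cross < 0 ⇒ the goods are complements.

-2.05; complements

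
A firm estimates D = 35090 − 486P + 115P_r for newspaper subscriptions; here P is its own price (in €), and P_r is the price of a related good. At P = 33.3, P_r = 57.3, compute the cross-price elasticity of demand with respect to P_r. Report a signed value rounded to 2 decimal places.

0.26

At the given values, D = 35090 − 486(33.3) + 115(57.3) = 25495.7.
∂D/∂P_r = 115.
E = (115) × (57.3/25495.7) = 0.2584…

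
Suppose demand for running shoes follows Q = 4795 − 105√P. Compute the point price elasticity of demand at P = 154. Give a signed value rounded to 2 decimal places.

dQ/dP = −105/(2√P) = -4.23057. At P = 154, Q = 3491.98.
Ed = (dQ/dP)·(P/Q) = (-4.23057) × (154/3491.98) = -0.1865…

-0.19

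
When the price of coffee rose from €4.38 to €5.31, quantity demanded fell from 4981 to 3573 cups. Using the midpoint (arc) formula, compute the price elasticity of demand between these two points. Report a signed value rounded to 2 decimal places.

-1.72

%ΔQ = (3573 − 4981) / [(4981 + 3573)/2] = -1408/4277 = -0.329202…
%ΔP = (5.31 − 4.38) / [(4.38 + 5.31)/2] = 0.93/4.845 = 0.191950…
Arc Ed = %ΔQ / %ΔP = (-1408/4277) / (0.93/4.845) = -1.7150…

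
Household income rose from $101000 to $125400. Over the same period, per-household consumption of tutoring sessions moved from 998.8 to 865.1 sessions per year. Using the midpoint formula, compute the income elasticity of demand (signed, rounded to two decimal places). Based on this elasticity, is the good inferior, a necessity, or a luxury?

-0.67; inferior

%ΔQ = (865.1 − 998.8)/[( 998.8 + 865.1)/2] = -133.7/931.95 = -0.143462…
%ΔIncome = (125400 − 101000)/[( 101000 + 125400)/2] = 24400/113200 = 0.215547…
E_income = (-133.7/931.95) / (24400/113200) = -0.6655…
E_income < 0 ⇒ inferior good.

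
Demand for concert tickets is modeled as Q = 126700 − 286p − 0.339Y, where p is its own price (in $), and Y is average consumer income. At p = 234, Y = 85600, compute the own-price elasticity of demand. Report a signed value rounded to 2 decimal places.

At the given values, Q = 126700 − 286(234) − 0.339(85600) = 30757.6.
∂Q/∂p = −286.
E = (-286) × (234/30757.6) = -2.1758…

-2.18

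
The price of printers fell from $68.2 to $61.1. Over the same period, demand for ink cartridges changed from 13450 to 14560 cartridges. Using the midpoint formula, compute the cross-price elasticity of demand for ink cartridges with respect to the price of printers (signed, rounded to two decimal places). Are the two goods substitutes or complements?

%ΔQ_{ink cartridges} = (14560 − 13450)/avg = 1110/14005 = 0.079257…
%ΔP_{printers} = (61.1 − 68.2)/avg = -7.1/64.65 = -0.109822…
E_cross = (1110/14005) / (-7.1/64.65) = -0.7216…
E_cross < 0 ⇒ the goods are complements.

-0.72; complements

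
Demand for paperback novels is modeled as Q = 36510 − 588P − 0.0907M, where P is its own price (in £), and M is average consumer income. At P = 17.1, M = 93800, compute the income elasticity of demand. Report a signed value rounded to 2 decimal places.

At the given values, Q = 36510 − 588(17.1) − 0.0907(93800) = 17947.54.
∂Q/∂M = -0.0907.
E = (-0.0907) × (93800/17947.54) = -0.4740…

-0.47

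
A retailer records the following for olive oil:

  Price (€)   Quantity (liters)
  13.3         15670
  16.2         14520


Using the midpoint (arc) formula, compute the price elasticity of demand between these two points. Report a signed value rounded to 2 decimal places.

-0.39

%ΔQ = (14520 − 15670) / [(15670 + 14520)/2] = -1150/15095 = -0.076184…
%ΔP = (16.2 − 13.3) / [(13.3 + 16.2)/2] = 2.9/14.75 = 0.196610…
Arc Ed = %ΔQ / %ΔP = (-1150/15095) / (2.9/14.75) = -0.3874…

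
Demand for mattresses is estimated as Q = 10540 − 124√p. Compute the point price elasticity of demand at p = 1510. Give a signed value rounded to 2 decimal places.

dQ/dp = −124/(2√p) = -1.59552. At p = 1510, Q = 5721.52.
Ed = (dQ/dp)·(p/Q) = (-1.59552) × (1510/5721.52) = -0.4210…

-0.42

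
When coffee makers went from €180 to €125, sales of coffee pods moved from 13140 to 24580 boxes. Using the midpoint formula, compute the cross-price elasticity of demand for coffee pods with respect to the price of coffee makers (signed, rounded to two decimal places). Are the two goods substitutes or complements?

%ΔQ_{coffee pods} = (24580 − 13140)/avg = 11440/18860 = 0.606574…
%ΔP_{coffee makers} = (125 − 180)/avg = -55/152.5 = -0.360655…
E_cross = (11440/18860) / (-55/152.5) = -1.6818…
E_cross < 0 ⇒ the goods are complements.

-1.68; complements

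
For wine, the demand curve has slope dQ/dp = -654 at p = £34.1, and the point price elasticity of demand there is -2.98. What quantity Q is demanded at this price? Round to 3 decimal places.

Ed = (dQ/dp)·(p/Q) ⇒ Q = (dQ/dp)·p/Ed = (-654)·34.1/(-2.98) = 7483.69127…

7483.691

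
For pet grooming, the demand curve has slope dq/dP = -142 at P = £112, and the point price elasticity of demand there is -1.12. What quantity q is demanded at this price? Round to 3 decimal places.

Ed = (dq/dP)·(P/q) ⇒ q = (dq/dP)·P/Ed = (-142)·112/(-1.12) = 14200

14200.000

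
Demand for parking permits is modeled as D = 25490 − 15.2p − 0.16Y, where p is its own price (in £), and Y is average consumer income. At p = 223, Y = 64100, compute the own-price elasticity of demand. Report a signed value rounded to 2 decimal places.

-0.29

At the given values, D = 25490 − 15.2(223) − 0.16(64100) = 11844.4.
∂D/∂p = −15.2.
E = (-15.2) × (223/11844.4) = -0.2861…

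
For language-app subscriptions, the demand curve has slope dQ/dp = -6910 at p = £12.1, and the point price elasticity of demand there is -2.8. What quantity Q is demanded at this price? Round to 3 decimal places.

29861.071

Ed = (dQ/dp)·(p/Q) ⇒ Q = (dQ/dp)·p/Ed = (-6910)·12.1/(-2.8) = 29861.07142…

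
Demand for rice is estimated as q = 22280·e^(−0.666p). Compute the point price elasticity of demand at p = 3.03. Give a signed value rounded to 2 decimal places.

-2.02

dq/dp = −0.666·q = -1972.39. At p = 3.03, q = 2961.54.
Ed = (dq/dp)·(p/q) = (-1972.39) × (3.03/2961.54) = -2.0179…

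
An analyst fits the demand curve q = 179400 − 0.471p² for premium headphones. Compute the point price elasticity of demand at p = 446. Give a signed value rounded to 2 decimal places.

-2.19

dq/dp = −2·0.471·p = -420.132. At p = 446, q = 85710.564.
Ed = (dq/dp)·(p/q) = (-420.132) × (446/85710.564) = -2.1861…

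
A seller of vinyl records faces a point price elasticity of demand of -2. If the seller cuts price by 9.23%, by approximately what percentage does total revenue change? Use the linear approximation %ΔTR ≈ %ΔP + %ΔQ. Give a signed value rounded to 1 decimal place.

+9.2%

%ΔQ ≈ Ed × %ΔP = (-2) × (-9.23%) = +18.4600%
%ΔTR ≈ %ΔP + %ΔQ = (-9.23%) + (+18.4600%) = +9.2300%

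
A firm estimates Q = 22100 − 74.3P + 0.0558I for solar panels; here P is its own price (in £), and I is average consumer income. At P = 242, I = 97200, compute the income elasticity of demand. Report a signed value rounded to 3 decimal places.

0.568

At the given values, Q = 22100 − 74.3(242) + 0.0558(97200) = 9543.16.
∂Q/∂I = 0.0558.
E = (0.0558) × (97200/9543.16) = 0.56834…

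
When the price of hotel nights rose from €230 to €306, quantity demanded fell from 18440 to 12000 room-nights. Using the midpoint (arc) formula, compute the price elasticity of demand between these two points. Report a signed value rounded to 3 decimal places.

-1.492

%ΔQ = (12000 − 18440) / [(18440 + 12000)/2] = -6440/15220 = -0.423127…
%ΔP = (306 − 230) / [(230 + 306)/2] = 76/268 = 0.283582…
Arc Ed = %ΔQ / %ΔP = (-6440/15220) / (76/268) = -1.49208…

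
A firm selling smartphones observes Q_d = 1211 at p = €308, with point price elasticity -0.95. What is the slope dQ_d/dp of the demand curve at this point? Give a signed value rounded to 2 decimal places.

-3.74

Ed = (dQ_d/dp)·(p/Q_d) ⇒ dQ_d/dp = Ed·Q_d/p = (-0.95)·1211/308 = -3.7352…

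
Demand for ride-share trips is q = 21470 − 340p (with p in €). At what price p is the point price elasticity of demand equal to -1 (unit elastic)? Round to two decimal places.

Ed = −340p/(21470 − 340p). Set this equal to -1:
340p = 1·(21470 − 340p) ⇒ 340p(1 + 1) = 1·21470
p = 1·21470 / (340·2) = 31.5735…

31.57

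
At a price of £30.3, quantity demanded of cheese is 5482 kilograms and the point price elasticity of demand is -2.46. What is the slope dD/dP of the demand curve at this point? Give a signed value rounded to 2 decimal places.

Ed = (dD/dP)·(P/D) ⇒ dD/dP = Ed·D/P = (-2.46)·5482/30.3 = -445.0732…

-445.07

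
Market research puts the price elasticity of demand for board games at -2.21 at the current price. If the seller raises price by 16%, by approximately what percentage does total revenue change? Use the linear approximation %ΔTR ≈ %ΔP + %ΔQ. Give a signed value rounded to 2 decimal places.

-19.36%

%ΔQ ≈ Ed × %ΔP = (-2.21) × (+16%) = -35.3600%
%ΔTR ≈ %ΔP + %ΔQ = (+16%) + (-35.3600%) = -19.3600%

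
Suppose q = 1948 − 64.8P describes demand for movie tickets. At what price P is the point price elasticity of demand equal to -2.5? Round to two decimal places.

Ed = −64.8P/(1948 − 64.8P). Set this equal to -2.5:
64.8P = 2.5·(1948 − 64.8P) ⇒ 64.8P(1 + 2.5) = 2.5·1948
P = 2.5·1948 / (64.8·3.5) = 21.4726…

21.47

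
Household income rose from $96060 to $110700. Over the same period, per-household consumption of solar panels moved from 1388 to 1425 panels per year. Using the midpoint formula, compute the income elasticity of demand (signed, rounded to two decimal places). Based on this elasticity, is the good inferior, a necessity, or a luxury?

0.19; necessity

%ΔQ = (1425 − 1388)/[( 1388 + 1425)/2] = 37/1406.5 = 0.026306…
%ΔIncome = (110700 − 96060)/[( 96060 + 110700)/2] = 14640/103380 = 0.141613…
E_income = (37/1406.5) / (14640/103380) = 0.1857…
0 < E_income < 1 ⇒ normal good, necessity.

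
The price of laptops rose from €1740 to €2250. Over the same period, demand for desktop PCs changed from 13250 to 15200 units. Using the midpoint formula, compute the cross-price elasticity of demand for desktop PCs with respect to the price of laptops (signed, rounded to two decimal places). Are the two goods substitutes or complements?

%ΔQ_{desktop PCs} = (15200 − 13250)/avg = 1950/14225 = 0.137082…
%ΔP_{laptops} = (2250 − 1740)/avg = 510/1995 = 0.255639…
E_cross = (1950/14225) / (510/1995) = 0.5362…
E_cross > 0 ⇒ the goods are substitutes.

0.54; substitutes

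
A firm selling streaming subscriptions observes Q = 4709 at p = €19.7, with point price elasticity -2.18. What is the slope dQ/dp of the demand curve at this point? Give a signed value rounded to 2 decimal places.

Ed = (dQ/dp)·(p/Q) ⇒ dQ/dp = Ed·Q/p = (-2.18)·4709/19.7 = -521.0974…

-521.10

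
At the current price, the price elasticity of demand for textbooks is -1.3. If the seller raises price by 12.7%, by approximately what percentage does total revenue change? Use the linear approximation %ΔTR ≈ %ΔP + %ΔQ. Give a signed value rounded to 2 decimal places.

%ΔQ ≈ Ed × %ΔP = (-1.3) × (+12.7%) = -16.5100%
%ΔTR ≈ %ΔP + %ΔQ = (+12.7%) + (-16.5100%) = -3.8100%

-3.81%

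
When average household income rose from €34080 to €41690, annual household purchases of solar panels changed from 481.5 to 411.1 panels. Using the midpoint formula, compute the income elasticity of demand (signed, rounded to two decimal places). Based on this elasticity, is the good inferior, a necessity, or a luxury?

-0.79; inferior

%ΔQ = (411.1 − 481.5)/[( 481.5 + 411.1)/2] = -70.4/446.3 = -0.157741…
%ΔIncome = (41690 − 34080)/[( 34080 + 41690)/2] = 7610/37885 = 0.200871…
E_income = (-70.4/446.3) / (7610/37885) = -0.7852…
E_income < 0 ⇒ inferior good.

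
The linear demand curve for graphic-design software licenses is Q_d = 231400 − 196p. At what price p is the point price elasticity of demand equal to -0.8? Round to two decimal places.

Ed = −196p/(231400 − 196p). Set this equal to -0.8:
196p = 0.8·(231400 − 196p) ⇒ 196p(1 + 0.8) = 0.8·231400
p = 0.8·231400 / (196·1.8) = 524.7165…

524.72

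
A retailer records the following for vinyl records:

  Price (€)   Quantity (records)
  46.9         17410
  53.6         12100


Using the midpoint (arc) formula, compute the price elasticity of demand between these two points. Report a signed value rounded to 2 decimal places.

%ΔQ = (12100 − 17410) / [(17410 + 12100)/2] = -5310/14755 = -0.359878…
%ΔP = (53.6 − 46.9) / [(46.9 + 53.6)/2] = 6.7/50.25 = 0.133333…
Arc Ed = %ΔQ / %ΔP = (-5310/14755) / (6.7/50.25) = -2.6990…

-2.70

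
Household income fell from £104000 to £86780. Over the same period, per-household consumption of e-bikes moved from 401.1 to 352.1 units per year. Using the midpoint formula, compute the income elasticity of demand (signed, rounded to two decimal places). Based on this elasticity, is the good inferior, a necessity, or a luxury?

0.72; necessity

%ΔQ = (352.1 − 401.1)/[( 401.1 + 352.1)/2] = -49/376.6 = -0.130111…
%ΔIncome = (86780 − 104000)/[( 104000 + 86780)/2] = -17220/95390 = -0.180522…
E_income = (-49/376.6) / (-17220/95390) = 0.7207…
0 < E_income < 1 ⇒ normal good, necessity.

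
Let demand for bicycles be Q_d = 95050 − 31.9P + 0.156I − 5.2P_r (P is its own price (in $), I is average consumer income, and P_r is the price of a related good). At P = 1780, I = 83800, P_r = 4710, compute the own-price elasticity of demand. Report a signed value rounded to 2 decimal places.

At the given values, Q_d = 95050 − 31.9(1780) + 0.156(83800) − 5.2(4710) = 26848.8.
∂Q_d/∂P = −31.9.
E = (-31.9) × (1780/26848.8) = -2.1148…

-2.11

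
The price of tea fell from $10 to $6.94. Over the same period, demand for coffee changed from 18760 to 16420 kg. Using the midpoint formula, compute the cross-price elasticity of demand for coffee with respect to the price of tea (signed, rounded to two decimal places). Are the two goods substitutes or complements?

%ΔQ_{coffee} = (16420 − 18760)/avg = -2340/17590 = -0.133030…
%ΔP_{tea} = (6.94 − 10)/avg = -3.06/8.47 = -0.361275…
E_cross = (-2340/17590) / (-3.06/8.47) = 0.3682…
E_cross > 0 ⇒ the goods are substitutes.

0.37; substitutes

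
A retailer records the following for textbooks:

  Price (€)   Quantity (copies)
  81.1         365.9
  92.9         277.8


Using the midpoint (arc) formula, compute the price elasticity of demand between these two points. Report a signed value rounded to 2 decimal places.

%ΔQ = (277.8 − 365.9) / [(365.9 + 277.8)/2] = -88.1/321.85 = -0.273729…
%ΔP = (92.9 − 81.1) / [(81.1 + 92.9)/2] = 11.8/87 = 0.135632…
Arc Ed = %ΔQ / %ΔP = (-88.1/321.85) / (11.8/87) = -2.0181…

-2.02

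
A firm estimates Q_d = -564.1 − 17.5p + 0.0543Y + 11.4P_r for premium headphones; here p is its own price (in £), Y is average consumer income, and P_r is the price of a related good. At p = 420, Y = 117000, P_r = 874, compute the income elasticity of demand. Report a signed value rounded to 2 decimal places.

At the given values, Q_d = -564.1 − 17.5(420) + 0.0543(117000) + 11.4(874) = 8402.6.
∂Q_d/∂Y = 0.0543.
E = (0.0543) × (117000/8402.6) = 0.7560…

0.76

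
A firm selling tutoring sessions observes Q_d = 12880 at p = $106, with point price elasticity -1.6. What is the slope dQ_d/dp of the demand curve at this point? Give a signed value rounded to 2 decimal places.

-194.42

Ed = (dQ_d/dp)·(p/Q_d) ⇒ dQ_d/dp = Ed·Q_d/p = (-1.6)·12880/106 = -194.4150…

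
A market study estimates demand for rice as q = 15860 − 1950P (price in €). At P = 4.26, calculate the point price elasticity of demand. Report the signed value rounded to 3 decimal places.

-1.100

dq/dP = −1950. At P = 4.26, q = 15860 − 1950(4.26) = 7553.
Ed = (dq/dP)·(P/q) = −1950 × (4.26/7553) = -1.09982…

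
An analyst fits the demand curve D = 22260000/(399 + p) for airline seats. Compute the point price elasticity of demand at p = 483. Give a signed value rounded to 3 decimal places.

-0.548

dD/dp = −22260000/(399 + p)² = -28.6146. At p = 483, D = 25238.1.
Ed = (dD/dp)·(p/D) = (-28.6146) × (483/25238.1) = -0.54761…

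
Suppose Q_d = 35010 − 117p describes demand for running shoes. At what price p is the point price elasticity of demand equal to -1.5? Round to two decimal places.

179.54

Ed = −117p/(35010 − 117p). Set this equal to -1.5:
117p = 1.5·(35010 − 117p) ⇒ 117p(1 + 1.5) = 1.5·35010
p = 1.5·35010 / (117·2.5) = 179.5384…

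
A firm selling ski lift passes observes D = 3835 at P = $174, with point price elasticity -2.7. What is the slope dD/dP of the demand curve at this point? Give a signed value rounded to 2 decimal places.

Ed = (dD/dP)·(P/D) ⇒ dD/dP = Ed·D/P = (-2.7)·3835/174 = -59.5086…

-59.51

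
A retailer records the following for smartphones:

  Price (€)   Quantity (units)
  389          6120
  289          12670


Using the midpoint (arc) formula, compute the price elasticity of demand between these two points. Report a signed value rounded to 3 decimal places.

-2.363

%ΔQ = (12670 − 6120) / [(6120 + 12670)/2] = 6550/9395 = 0.697179…
%ΔP = (289 − 389) / [(389 + 289)/2] = -100/339 = -0.294985…
Arc Ed = %ΔQ / %ΔP = (6550/9395) / (-100/339) = -2.36343…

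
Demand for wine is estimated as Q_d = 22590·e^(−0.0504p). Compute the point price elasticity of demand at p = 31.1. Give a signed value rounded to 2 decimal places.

-1.57

dQ_d/dp = −0.0504·Q_d = -237.474. At p = 31.1, Q_d = 4711.79.
Ed = (dQ_d/dp)·(p/Q_d) = (-237.474) × (31.1/4711.79) = -1.5674…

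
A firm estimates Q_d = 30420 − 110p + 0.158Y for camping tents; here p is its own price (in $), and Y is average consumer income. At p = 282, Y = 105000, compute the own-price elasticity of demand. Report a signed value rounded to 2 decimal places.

At the given values, Q_d = 30420 − 110(282) + 0.158(105000) = 15990.
∂Q_d/∂p = −110.
E = (-110) × (282/15990) = -1.9399…

-1.94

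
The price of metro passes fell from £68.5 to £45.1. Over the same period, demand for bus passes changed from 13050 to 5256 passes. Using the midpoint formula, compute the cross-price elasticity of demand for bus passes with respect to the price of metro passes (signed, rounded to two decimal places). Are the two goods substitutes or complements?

2.07; substitutes

%ΔQ_{bus passes} = (5256 − 13050)/avg = -7794/9153 = -0.851524…
%ΔP_{metro passes} = (45.1 − 68.5)/avg = -23.4/56.8 = -0.411971…
E_cross = (-7794/9153) / (-23.4/56.8) = 2.0669…
E_cross > 0 ⇒ the goods are substitutes.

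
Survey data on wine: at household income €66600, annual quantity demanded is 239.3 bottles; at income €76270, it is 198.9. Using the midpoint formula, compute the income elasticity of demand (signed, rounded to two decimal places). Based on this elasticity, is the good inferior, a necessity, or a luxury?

-1.36; inferior

%ΔQ = (198.9 − 239.3)/[( 239.3 + 198.9)/2] = -40.4/219.1 = -0.184390…
%ΔIncome = (76270 − 66600)/[( 66600 + 76270)/2] = 9670/71435 = 0.135367…
E_income = (-40.4/219.1) / (9670/71435) = -1.3621…
E_income < 0 ⇒ inferior good.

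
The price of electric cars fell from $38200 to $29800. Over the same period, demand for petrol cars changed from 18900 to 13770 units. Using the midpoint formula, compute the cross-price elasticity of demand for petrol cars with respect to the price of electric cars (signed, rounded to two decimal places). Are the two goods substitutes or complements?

1.27; substitutes

%ΔQ_{petrol cars} = (13770 − 18900)/avg = -5130/16335 = -0.314049…
%ΔP_{electric cars} = (29800 − 38200)/avg = -8400/34000 = -0.247058…
E_cross = (-5130/16335) / (-8400/34000) = 1.2711…
E_cross > 0 ⇒ the goods are substitutes.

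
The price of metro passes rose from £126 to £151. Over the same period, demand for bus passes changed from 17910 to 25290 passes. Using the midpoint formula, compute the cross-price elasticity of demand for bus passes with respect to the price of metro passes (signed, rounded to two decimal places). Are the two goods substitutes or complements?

%ΔQ_{bus passes} = (25290 − 17910)/avg = 7380/21600 = 0.341666…
%ΔP_{metro passes} = (151 − 126)/avg = 25/138.5 = 0.180505…
E_cross = (7380/21600) / (25/138.5) = 1.8928…
E_cross > 0 ⇒ the goods are substitutes.

1.89; substitutes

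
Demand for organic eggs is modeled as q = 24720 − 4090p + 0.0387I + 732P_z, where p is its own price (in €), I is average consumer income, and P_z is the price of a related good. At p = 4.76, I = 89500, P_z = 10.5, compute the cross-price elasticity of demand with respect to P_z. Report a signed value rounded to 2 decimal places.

At the given values, q = 24720 − 4090(4.76) + 0.0387(89500) + 732(10.5) = 16401.25.
∂q/∂P_z = 732.
E = (732) × (10.5/16401.25) = 0.4686…

0.47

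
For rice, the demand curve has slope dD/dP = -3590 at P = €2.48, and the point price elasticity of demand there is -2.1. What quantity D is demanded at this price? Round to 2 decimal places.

4239.62

Ed = (dD/dP)·(P/D) ⇒ D = (dD/dP)·P/Ed = (-3590)·2.48/(-2.1) = 4239.6190…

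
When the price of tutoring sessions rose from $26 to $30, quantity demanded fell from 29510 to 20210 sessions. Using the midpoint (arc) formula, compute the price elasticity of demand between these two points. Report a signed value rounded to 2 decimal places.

%ΔQ = (20210 − 29510) / [(29510 + 20210)/2] = -9300/24860 = -0.374094…
%ΔP = (30 − 26) / [(26 + 30)/2] = 4/28 = 0.142857…
Arc Ed = %ΔQ / %ΔP = (-9300/24860) / (4/28) = -2.6186…

-2.62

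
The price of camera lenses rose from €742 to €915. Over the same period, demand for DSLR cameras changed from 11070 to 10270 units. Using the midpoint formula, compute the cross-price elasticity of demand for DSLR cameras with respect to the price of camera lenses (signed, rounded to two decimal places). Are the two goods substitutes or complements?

-0.36; complements

%ΔQ_{DSLR cameras} = (10270 − 11070)/avg = -800/10670 = -0.074976…
%ΔP_{camera lenses} = (915 − 742)/avg = 173/828.5 = 0.208811…
E_cross = (-800/10670) / (173/828.5) = -0.3590…
E_cross < 0 ⇒ the goods are complements.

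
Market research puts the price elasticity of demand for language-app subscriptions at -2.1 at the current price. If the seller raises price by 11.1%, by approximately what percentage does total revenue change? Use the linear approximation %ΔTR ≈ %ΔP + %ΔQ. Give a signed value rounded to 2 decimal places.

-12.21%

%ΔQ ≈ Ed × %ΔP = (-2.1) × (+11.1%) = -23.3100%
%ΔTR ≈ %ΔP + %ΔQ = (+11.1%) + (-23.3100%) = -12.2100%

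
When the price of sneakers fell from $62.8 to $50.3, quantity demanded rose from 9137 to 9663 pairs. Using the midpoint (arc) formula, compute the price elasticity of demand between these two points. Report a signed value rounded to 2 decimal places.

-0.25

%ΔQ = (9663 − 9137) / [(9137 + 9663)/2] = 526/9400 = 0.055957…
%ΔP = (50.3 − 62.8) / [(62.8 + 50.3)/2] = -12.5/56.55 = -0.221043…
Arc Ed = %ΔQ / %ΔP = (526/9400) / (-12.5/56.55) = -0.2531…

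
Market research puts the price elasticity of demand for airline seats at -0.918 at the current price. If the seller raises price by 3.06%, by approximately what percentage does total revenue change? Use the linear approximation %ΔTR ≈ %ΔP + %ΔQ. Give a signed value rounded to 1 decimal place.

+0.3%

%ΔQ ≈ Ed × %ΔP = (-0.918) × (+3.06%) = -2.8091%
%ΔTR ≈ %ΔP + %ΔQ = (+3.06%) + (-2.8091%) = +0.2509%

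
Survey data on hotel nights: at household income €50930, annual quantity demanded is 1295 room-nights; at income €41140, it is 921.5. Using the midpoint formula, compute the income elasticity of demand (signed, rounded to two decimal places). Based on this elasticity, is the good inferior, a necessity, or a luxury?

%ΔQ = (921.5 − 1295)/[( 1295 + 921.5)/2] = -373.5/1108.25 = -0.337017…
%ΔIncome = (41140 − 50930)/[( 50930 + 41140)/2] = -9790/46035 = -0.212664…
E_income = (-373.5/1108.25) / (-9790/46035) = 1.5847…
E_income > 1 ⇒ normal good, luxury.

1.58; luxury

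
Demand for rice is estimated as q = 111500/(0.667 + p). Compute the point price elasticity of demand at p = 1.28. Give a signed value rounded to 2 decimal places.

-0.66

dq/dp = −111500/(0.667 + p)² = -29413.2. At p = 1.28, q = 57267.6.
Ed = (dq/dp)·(p/q) = (-29413.2) × (1.28/57267.6) = -0.6574…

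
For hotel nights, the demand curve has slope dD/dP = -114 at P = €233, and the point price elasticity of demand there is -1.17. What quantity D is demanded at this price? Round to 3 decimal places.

22702.564

Ed = (dD/dP)·(P/D) ⇒ D = (dD/dP)·P/Ed = (-114)·233/(-1.17) = 22702.56410…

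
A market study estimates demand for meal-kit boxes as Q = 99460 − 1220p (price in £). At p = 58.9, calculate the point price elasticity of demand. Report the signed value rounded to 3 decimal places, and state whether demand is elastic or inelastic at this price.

dQ/dp = −1220. At p = 58.9, Q = 99460 − 1220(58.9) = 27602.
Ed = (dQ/dp)·(p/Q) = −1220 × (58.9/27602) = -2.60336…
|Ed| = 2.603 > 1, so demand is elastic.

-2.603; elastic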